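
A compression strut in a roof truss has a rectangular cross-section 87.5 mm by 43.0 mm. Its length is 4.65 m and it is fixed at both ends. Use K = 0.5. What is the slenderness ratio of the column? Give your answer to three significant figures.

λ ≈ 187

For a rectangle r_min = b/√12 = 43.0/√12 = 12.41 mm
L_e = K·L = 0.5 × 4.65 m = 2.325 m = 2325.0 mm
λ = L_e / r_min = 2325.0 / 12.41 = 187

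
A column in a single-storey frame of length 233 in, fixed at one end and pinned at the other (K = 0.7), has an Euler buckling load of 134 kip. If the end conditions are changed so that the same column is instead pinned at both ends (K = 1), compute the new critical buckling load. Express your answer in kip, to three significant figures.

P_cr ≈ 65.7 kip

P_cr ∝ 1/K², so P_cr,new = P_cr,old × (K_old/K_new)² = 134 × (0.7/1)²
= 134 × 0.4900 = 65.7 kip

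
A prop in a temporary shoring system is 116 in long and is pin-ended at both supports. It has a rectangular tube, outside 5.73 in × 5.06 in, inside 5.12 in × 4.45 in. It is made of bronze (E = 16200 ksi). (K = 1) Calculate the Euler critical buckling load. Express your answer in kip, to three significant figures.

Weak-axis I_min = (h_o·b_o³ − h_i·b_i³)/12 with b_o = 5.06, b_i = 4.450 in (shorter outer/inner sides).
I_min = (5.73×5.06³ − 5.120×4.450³)/12 = 24.26 in⁴
Effective length L_e = K·L = 1 × 116 = 116.0 in
P_cr = π²EI / L_e² = π² × 16200×10³ × 24.26 / 116.0² = 2.883×10^5 lb

P_cr ≈ 288 kip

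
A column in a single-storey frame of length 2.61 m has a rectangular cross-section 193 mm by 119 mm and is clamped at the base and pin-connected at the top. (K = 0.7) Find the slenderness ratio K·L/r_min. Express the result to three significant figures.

λ ≈ 53.2

Buckling occurs about the weak axis: I_min = h·b³/12 with b = 119 mm (the shorter side).
I_min = 193×119³/12 = 2.710×10^7 mm⁴
A = 2.297×10^4 mm²;  r_min = √(I/A) = √(2.710×10^7/2.297×10^4) = 34.35 mm
L_e = K·L = 0.7 × 2.61 m = 1.827 m = 1827.0 mm
λ = L_e / r_min = 1827.0 / 34.35 = 53.2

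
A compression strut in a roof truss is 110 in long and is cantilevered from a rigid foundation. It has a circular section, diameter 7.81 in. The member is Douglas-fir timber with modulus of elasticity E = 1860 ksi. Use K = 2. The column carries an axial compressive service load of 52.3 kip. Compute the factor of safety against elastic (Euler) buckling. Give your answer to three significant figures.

I = πd⁴/64 = π×7.81⁴/64 = 182.6 in⁴
Effective length L_e = K·L = 2 × 110 = 220.0 in
P_cr = π²EI / L_e² = π² × 1860×10³ × 182.6 / 220.0² = 6.927×10^4 lb
Factor of safety n = P_cr / P = 69.269 / 52.3 = 1.32

n ≈ 1.32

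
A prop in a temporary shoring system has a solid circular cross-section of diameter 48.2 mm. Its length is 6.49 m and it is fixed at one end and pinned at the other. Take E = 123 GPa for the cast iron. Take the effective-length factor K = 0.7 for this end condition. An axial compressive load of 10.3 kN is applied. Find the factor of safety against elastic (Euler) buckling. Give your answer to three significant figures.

n ≈ 1.51

I = πd⁴/64 = π×48.2⁴/64 = 2.649×10^5 mm⁴
I = 2.649×10^5 mm⁴ = 2.649×10^-7 m⁴
Effective length L_e = K·L = 0.7 × 6.49 = 4.543 m
P_cr = π²EI / L_e² = π² × 123×10⁹ × 2.649×10^-7 / 4.543² = 1.558×10^4 N
Factor of safety n = P_cr / P = 15.584 / 10.3 = 1.51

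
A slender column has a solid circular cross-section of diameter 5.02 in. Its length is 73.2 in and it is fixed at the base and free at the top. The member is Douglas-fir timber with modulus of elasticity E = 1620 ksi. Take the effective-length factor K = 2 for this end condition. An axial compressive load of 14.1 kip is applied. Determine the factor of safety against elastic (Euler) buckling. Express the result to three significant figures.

n ≈ 1.65

I = πd⁴/64 = π×5.02⁴/64 = 31.17 in⁴
Effective length L_e = K·L = 2 × 73.2 = 146.4 in
P_cr = π²EI / L_e² = π² × 1620×10³ × 31.17 / 146.4² = 2.326×10^4 lb
Factor of safety n = P_cr / P = 23.255 / 14.1 = 1.65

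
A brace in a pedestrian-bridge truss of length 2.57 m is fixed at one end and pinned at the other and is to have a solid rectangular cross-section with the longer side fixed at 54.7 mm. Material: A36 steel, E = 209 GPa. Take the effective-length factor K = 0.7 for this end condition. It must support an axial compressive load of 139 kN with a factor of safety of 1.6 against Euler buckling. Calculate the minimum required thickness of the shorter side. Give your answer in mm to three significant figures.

Required P_cr = n·P = 1.6 × 139 = 222.4 kN
L_e = K·L = 0.7 × 2.57 = 1.799 m
Required I = P_cr·L_e²/(π²E) = 2.224×10^5 × 1.799² / (π² × 2.09×10^11) = 3.489×10^-7 m⁴
I_req = 3.489×10^5 mm⁴
Rectangle, weak axis: I_min = h·b³/12 with h = 54.7 mm fixed  ⇒  b = (12I/h)^(1/3) = 42.5 mm

b ≈ 42.5 mm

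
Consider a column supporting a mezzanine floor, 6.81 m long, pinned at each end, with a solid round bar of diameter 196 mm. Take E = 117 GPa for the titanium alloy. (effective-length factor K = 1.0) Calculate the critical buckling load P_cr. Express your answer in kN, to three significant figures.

P_cr ≈ 1800 kN

I = πd⁴/64 = π×196⁴/64 = 7.244×10^7 mm⁴
I = 7.244×10^7 mm⁴ = 7.244×10^-5 m⁴
Effective length L_e = K·L = 1 × 6.81 = 6.810 m
P_cr = π²EI / L_e² = π² × 117×10⁹ × 7.244×10^-5 / 6.810² = 1.804×10^6 N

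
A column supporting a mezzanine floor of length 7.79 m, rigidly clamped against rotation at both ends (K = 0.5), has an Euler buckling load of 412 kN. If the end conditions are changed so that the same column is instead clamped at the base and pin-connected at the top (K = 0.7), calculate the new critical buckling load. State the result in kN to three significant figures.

P_cr ∝ 1/K², so P_cr,new = P_cr,old × (K_old/K_new)² = 412 × (0.5/0.7)²
= 412 × 0.5102 = 210 kN

P_cr ≈ 210 kN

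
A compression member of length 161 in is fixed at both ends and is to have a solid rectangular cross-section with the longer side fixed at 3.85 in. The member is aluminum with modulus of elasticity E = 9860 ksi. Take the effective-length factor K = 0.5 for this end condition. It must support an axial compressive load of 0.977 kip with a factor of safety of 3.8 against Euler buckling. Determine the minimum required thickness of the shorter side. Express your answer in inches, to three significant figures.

Required P_cr = n·P = 3.8 × 0.977 = 3.713 kip
L_e = K·L = 0.5 × 161 = 80.50 in
Required I = P_cr·L_e²/(π²E) = 3.713×10^3 × 80.50² / (π² × 9.86×10^6) = 0.2472 in⁴
Rectangle, weak axis: I_min = h·b³/12 with h = 3.85 in fixed  ⇒  b = (12I/h)^(1/3) = 0.917 in

b ≈ 0.917 in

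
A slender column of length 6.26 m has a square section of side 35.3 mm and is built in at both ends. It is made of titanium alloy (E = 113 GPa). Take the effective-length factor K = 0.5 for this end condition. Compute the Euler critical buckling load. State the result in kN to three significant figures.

I = a⁴/12 = 35.3⁴/12 = 1.294×10^5 mm⁴
I = 1.294×10^5 mm⁴ = 1.294×10^-7 m⁴
Effective length L_e = K·L = 0.5 × 6.26 = 3.130 m
P_cr = π²EI / L_e² = π² × 113×10⁹ × 1.294×10^-7 / 3.130² = 1.473×10^4 N

P_cr ≈ 14.7 kN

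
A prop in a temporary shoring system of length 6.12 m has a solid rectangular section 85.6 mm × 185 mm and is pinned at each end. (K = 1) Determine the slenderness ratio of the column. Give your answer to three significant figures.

λ ≈ 248

Buckling occurs about the weak axis: I_min = h·b³/12 with b = 85.6 mm (the shorter side).
I_min = 185×85.6³/12 = 9.670×10^6 mm⁴
A = 1.584×10^4 mm²;  r_min = √(I/A) = √(9.670×10^6/1.584×10^4) = 24.71 mm
L_e = K·L = 1 × 6.12 m = 6.120 m = 6120.0 mm
λ = L_e / r_min = 6120.0 / 24.71 = 248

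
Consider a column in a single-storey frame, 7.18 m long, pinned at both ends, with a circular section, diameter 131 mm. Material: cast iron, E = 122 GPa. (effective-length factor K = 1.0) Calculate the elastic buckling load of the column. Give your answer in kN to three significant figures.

P_cr ≈ 338 kN

I = πd⁴/64 = π×131⁴/64 = 1.446×10^7 mm⁴
I = 1.446×10^7 mm⁴ = 1.446×10^-5 m⁴
Effective length L_e = K·L = 1 × 7.18 = 7.180 m
P_cr = π²EI / L_e² = π² × 122×10⁹ × 1.446×10^-5 / 7.180² = 3.376×10^5 N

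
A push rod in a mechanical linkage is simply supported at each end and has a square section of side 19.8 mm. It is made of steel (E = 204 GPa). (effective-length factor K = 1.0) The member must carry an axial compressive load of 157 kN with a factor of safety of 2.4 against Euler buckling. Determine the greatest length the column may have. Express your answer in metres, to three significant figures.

L_max ≈ 0.262 m

I = a⁴/12 = 19.8⁴/12 = 1.281×10^4 mm⁴
I = 1.281×10^-8 m⁴
Required critical load P_cr = n·P = 2.4 × 157 = 376.8 kN = 3.768×10^5 N
From P_cr = π²EI/(K·L)²:  L = (1/K)·√(π²EI/P_cr) = (1/1)·√(π²×2.04×10^11×1.281×10^-8/3.768×10^5)
L = 0.262 m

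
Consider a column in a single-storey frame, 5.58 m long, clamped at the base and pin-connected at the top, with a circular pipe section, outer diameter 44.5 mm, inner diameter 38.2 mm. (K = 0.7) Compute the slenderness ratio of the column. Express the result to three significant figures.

d_o = 44.5 mm, d_i = 38.2 mm
I = π(d_o⁴ − d_i⁴)/64 = π(44.5⁴ − 38.20⁴)/64 = 8.797×10^4 mm⁴
A = 409.2 mm²;  r_min = √(I/A) = √(8.797×10^4/409.2) = 14.66 mm
L_e = K·L = 0.7 × 5.58 m = 3.906 m = 3906.0 mm
λ = L_e / r_min = 3906.0 / 14.66 = 266

λ ≈ 266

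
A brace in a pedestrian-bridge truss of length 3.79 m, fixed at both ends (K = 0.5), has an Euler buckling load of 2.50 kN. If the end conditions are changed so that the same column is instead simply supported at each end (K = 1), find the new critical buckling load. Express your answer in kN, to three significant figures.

P_cr ≈ 0.625 kN

P_cr ∝ 1/K², so P_cr,new = P_cr,old × (K_old/K_new)² = 2.50 × (0.5/1)²
= 2.50 × 0.2500 = 0.625 kN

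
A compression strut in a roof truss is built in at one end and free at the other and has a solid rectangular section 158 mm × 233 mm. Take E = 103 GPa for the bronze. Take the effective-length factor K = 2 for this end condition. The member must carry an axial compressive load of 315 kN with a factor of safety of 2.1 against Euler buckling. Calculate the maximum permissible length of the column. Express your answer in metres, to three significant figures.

Buckling occurs about the weak axis: I_min = h·b³/12 with b = 158 mm (the shorter side).
I_min = 233×158³/12 = 7.659×10^7 mm⁴
I = 7.659×10^-5 m⁴
Required critical load P_cr = n·P = 2.1 × 315 = 661.5 kN = 6.615×10^5 N
From P_cr = π²EI/(K·L)²:  L = (1/K)·√(π²EI/P_cr) = (1/2)·√(π²×1.03×10^11×7.659×10^-5/6.615×10^5)
L = 5.42 m

L_max ≈ 5.42 m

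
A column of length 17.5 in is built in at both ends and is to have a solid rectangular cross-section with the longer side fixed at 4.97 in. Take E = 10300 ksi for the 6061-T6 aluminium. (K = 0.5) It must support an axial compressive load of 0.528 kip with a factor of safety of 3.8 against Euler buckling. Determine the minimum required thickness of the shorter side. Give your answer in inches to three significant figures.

b ≈ 0.154 in

Required P_cr = n·P = 3.8 × 0.528 = 2.006 kip
L_e = K·L = 0.5 × 17.5 = 8.750 in
Required I = P_cr·L_e²/(π²E) = 2.006×10^3 × 8.750² / (π² × 1.03×10^7) = 1.511×10^-3 in⁴
Rectangle, weak axis: I_min = h·b³/12 with h = 4.97 in fixed  ⇒  b = (12I/h)^(1/3) = 0.154 in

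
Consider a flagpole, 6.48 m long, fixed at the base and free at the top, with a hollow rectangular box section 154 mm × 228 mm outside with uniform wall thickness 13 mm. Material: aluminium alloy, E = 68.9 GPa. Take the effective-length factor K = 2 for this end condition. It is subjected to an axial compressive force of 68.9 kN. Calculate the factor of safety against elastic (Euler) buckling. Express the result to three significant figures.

n ≈ 2.00

Inner dimensions: h_i = 228 − 2×13 = 202.0 mm, b_i = 154 − 2×13 = 128.0 mm
Weak-axis I_min = (h_o·b_o³ − h_i·b_i³)/12 with b_o = 154, b_i = 128.0 mm (shorter outer/inner sides).
I_min = (228×154³ − 202.0×128.0³)/12 = 3.409×10^7 mm⁴
I = 3.409×10^7 mm⁴ = 3.409×10^-5 m⁴
Effective length L_e = K·L = 2 × 6.48 = 12.96 m
P_cr = π²EI / L_e² = π² × 68.9×10⁹ × 3.409×10^-5 / 12.96² = 1.380×10^5 N
Factor of safety n = P_cr / P = 138.02 / 68.9 = 2.00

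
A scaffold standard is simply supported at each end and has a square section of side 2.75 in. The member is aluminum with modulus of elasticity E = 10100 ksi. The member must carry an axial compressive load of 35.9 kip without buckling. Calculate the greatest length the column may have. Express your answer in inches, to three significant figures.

L_max ≈ 115 in

I = a⁴/12 = 2.75⁴/12 = 4.766 in⁴
At the buckling limit P_cr = P = 3.590×10^4 lb
From P_cr = π²EI/(K·L)²:  L = (1/K)·√(π²EI/P_cr) = (1/1)·√(π²×1.01×10^7×4.766/3.590×10^4)
L = 115 in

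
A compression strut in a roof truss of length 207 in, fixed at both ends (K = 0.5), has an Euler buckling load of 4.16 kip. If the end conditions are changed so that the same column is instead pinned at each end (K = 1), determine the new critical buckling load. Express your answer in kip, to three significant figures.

P_cr ∝ 1/K², so P_cr,new = P_cr,old × (K_old/K_new)² = 4.16 × (0.5/1)²
= 4.16 × 0.2500 = 1.04 kip

P_cr ≈ 1.04 kip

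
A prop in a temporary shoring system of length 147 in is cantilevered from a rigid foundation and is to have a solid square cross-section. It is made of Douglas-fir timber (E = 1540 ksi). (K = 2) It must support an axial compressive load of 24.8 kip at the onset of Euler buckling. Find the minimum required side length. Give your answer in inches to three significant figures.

a ≈ 6.41 in

L_e = K·L = 2 × 147 = 294.0 in
Required I = P_cr·L_e²/(π²E) = 2.480×10^4 × 294.0² / (π² × 1.54×10^6) = 141.0 in⁴
Solid square: I = a⁴/12  ⇒  a = (12I)^(1/4) = (12×141.0)^(1/4) = 6.41 in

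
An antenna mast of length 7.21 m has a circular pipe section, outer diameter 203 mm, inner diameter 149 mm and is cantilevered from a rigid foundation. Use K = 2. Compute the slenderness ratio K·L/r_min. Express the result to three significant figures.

λ ≈ 229

d_o = 203 mm, d_i = 149 mm
I = π(d_o⁴ − d_i⁴)/64 = π(203⁴ − 149.0⁴)/64 = 5.916×10^7 mm⁴
A = 1.493×10^4 mm²;  r_min = √(I/A) = √(5.916×10^7/1.493×10^4) = 62.95 mm
L_e = K·L = 2 × 7.21 m = 14.42 m = 14420 mm
λ = L_e / r_min = 14420 / 62.95 = 229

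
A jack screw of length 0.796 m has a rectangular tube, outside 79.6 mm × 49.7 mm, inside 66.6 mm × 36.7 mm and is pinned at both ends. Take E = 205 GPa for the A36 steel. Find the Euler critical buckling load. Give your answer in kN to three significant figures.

Weak-axis I_min = (h_o·b_o³ − h_i·b_i³)/12 with b_o = 49.7, b_i = 36.70 mm (shorter outer/inner sides).
I_min = (79.6×49.7³ − 66.60×36.70³)/12 = 5.400×10^5 mm⁴
I = 5.400×10^5 mm⁴ = 5.400×10^-7 m⁴
Effective length L_e = K·L = 1 × 0.796 = 0.7960 m
P_cr = π²EI / L_e² = π² × 205×10⁹ × 5.400×10^-7 / 0.7960² = 1.724×10^6 N

P_cr ≈ 1720 kN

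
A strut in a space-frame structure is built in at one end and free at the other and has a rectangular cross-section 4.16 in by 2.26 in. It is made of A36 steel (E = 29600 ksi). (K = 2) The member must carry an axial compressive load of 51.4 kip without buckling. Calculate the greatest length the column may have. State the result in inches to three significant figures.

Buckling occurs about the weak axis: I_min = h·b³/12 with b = 2.26 in (the shorter side).
I_min = 4.16×2.26³/12 = 4.002 in⁴
At the buckling limit P_cr = P = 5.140×10^4 lb
From P_cr = π²EI/(K·L)²:  L = (1/K)·√(π²EI/P_cr) = (1/2)·√(π²×2.96×10^7×4.002/5.140×10^4)
L = 75.4 in

L_max ≈ 75.4 in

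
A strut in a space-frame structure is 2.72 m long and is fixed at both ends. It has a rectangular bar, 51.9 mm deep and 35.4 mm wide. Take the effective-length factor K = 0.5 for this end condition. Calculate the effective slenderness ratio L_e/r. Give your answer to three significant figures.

λ ≈ 133

Buckling occurs about the weak axis: I_min = h·b³/12 with b = 35.4 mm (the shorter side).
I_min = 51.9×35.4³/12 = 1.919×10^5 mm⁴
A = 1.837×10^3 mm²;  r_min = √(I/A) = √(1.919×10^5/1.837×10^3) = 10.22 mm
L_e = K·L = 0.5 × 2.72 m = 1.360 m = 1360.0 mm
λ = L_e / r_min = 1360.0 / 10.22 = 133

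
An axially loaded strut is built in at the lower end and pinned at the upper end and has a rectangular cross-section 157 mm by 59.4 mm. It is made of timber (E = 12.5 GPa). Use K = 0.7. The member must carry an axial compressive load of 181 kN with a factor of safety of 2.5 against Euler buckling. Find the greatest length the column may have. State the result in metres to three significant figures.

L_max ≈ 1.24 m

Buckling occurs about the weak axis: I_min = h·b³/12 with b = 59.4 mm (the shorter side).
I_min = 157×59.4³/12 = 2.742×10^6 mm⁴
I = 2.742×10^-6 m⁴
Required critical load P_cr = n·P = 2.5 × 181 = 452.5 kN = 4.525×10^5 N
From P_cr = π²EI/(K·L)²:  L = (1/K)·√(π²EI/P_cr) = (1/0.7)·√(π²×1.25×10^10×2.742×10^-6/4.525×10^5)
L = 1.24 m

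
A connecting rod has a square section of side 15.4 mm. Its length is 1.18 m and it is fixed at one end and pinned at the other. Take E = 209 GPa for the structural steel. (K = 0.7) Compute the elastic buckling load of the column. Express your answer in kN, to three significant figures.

I = a⁴/12 = 15.4⁴/12 = 4.687×10^3 mm⁴
I = 4.687×10^3 mm⁴ = 4.687×10^-9 m⁴
Effective length L_e = K·L = 0.7 × 1.18 = 0.8260 m
P_cr = π²EI / L_e² = π² × 209×10⁹ × 4.687×10^-9 / 0.8260² = 1.417×10^4 N

P_cr ≈ 14.2 kN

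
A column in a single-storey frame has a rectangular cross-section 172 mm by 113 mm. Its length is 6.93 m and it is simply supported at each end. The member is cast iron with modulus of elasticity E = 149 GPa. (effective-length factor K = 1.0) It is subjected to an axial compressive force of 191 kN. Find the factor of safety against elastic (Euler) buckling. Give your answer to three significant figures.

n ≈ 3.32

Buckling occurs about the weak axis: I_min = h·b³/12 with b = 113 mm (the shorter side).
I_min = 172×113³/12 = 2.068×10^7 mm⁴
I = 2.068×10^7 mm⁴ = 2.068×10^-5 m⁴
Effective length L_e = K·L = 1 × 6.93 = 6.930 m
P_cr = π²EI / L_e² = π² × 149×10⁹ × 2.068×10^-5 / 6.930² = 6.333×10^5 N
Factor of safety n = P_cr / P = 633.29 / 191 = 3.32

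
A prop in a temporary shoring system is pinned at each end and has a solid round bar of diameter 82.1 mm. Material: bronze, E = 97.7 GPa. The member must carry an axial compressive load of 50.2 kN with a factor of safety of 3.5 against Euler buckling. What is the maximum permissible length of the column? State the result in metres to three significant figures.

I = πd⁴/64 = π×82.1⁴/64 = 2.230×10^6 mm⁴
I = 2.230×10^-6 m⁴
Required critical load P_cr = n·P = 3.5 × 50.2 = 175.7 kN = 1.757×10^5 N
From P_cr = π²EI/(K·L)²:  L = (1/K)·√(π²EI/P_cr) = (1/1)·√(π²×9.77×10^10×2.230×10^-6/1.757×10^5)
L = 3.50 m

L_max ≈ 3.50 m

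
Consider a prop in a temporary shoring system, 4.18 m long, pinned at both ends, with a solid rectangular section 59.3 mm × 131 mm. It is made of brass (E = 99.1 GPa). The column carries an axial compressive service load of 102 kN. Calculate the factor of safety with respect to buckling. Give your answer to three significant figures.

n ≈ 1.25

Buckling occurs about the weak axis: I_min = h·b³/12 with b = 59.3 mm (the shorter side).
I_min = 131×59.3³/12 = 2.276×10^6 mm⁴
I = 2.276×10^6 mm⁴ = 2.276×10^-6 m⁴
Effective length L_e = K·L = 1 × 4.18 = 4.180 m
P_cr = π²EI / L_e² = π² × 99.1×10⁹ × 2.276×10^-6 / 4.180² = 1.274×10^5 N
Factor of safety n = P_cr / P = 127.43 / 102 = 1.25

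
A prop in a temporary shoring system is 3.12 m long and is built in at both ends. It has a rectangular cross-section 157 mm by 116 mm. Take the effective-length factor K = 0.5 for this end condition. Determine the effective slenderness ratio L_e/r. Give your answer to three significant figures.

λ ≈ 46.6

Buckling occurs about the weak axis: I_min = h·b³/12 with b = 116 mm (the shorter side).
I_min = 157×116³/12 = 2.042×10^7 mm⁴
A = 1.821×10^4 mm²;  r_min = √(I/A) = √(2.042×10^7/1.821×10^4) = 33.49 mm
L_e = K·L = 0.5 × 3.12 m = 1.560 m = 1560.0 mm
λ = L_e / r_min = 1560.0 / 33.49 = 46.6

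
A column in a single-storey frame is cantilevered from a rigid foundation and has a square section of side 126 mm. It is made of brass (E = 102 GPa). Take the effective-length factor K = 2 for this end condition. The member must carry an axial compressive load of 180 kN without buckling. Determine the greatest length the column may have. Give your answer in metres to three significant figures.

L_max ≈ 5.42 m

I = a⁴/12 = 126⁴/12 = 2.100×10^7 mm⁴
I = 2.100×10^-5 m⁴
At the buckling limit P_cr = P = 1.800×10^5 N
From P_cr = π²EI/(K·L)²:  L = (1/K)·√(π²EI/P_cr) = (1/2)·√(π²×1.02×10^11×2.100×10^-5/1.800×10^5)
L = 5.42 m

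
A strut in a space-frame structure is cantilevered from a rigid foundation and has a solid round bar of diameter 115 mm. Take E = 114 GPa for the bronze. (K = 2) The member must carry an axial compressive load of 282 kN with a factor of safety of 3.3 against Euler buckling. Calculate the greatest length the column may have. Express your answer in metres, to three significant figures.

I = πd⁴/64 = π×115⁴/64 = 8.585×10^6 mm⁴
I = 8.585×10^-6 m⁴
Required critical load P_cr = n·P = 3.3 × 282 = 930.6 kN = 9.306×10^5 N
From P_cr = π²EI/(K·L)²:  L = (1/K)·√(π²EI/P_cr) = (1/2)·√(π²×1.14×10^11×8.585×10^-6/9.306×10^5)
L = 1.61 m

L_max ≈ 1.61 m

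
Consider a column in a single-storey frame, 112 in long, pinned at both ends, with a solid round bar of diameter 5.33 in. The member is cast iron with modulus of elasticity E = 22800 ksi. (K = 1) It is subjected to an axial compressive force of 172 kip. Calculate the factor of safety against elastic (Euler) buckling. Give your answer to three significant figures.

I = πd⁴/64 = π×5.33⁴/64 = 39.62 in⁴
Effective length L_e = K·L = 1 × 112 = 112.0 in
P_cr = π²EI / L_e² = π² × 22800×10³ × 39.62 / 112.0² = 7.107×10^5 lb
Factor of safety n = P_cr / P = 710.69 / 172 = 4.13

n ≈ 4.13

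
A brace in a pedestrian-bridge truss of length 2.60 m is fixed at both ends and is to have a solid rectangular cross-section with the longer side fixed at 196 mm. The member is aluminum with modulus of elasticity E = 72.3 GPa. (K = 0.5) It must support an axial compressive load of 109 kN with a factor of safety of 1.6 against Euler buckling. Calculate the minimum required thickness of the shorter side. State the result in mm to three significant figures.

b ≈ 29.4 mm

Required P_cr = n·P = 1.6 × 109 = 174.4 kN
L_e = K·L = 0.5 × 2.60 = 1.300 m
Required I = P_cr·L_e²/(π²E) = 1.744×10^5 × 1.300² / (π² × 7.23×10^10) = 4.130×10^-7 m⁴
I_req = 4.130×10^5 mm⁴
Rectangle, weak axis: I_min = h·b³/12 with h = 196 mm fixed  ⇒  b = (12I/h)^(1/3) = 29.4 mm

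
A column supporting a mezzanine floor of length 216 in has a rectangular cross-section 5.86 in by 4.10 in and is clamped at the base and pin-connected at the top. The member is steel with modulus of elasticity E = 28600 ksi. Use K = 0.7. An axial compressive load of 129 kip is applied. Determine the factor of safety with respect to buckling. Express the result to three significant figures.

Buckling occurs about the weak axis: I_min = h·b³/12 with b = 4.10 in (the shorter side).
I_min = 5.86×4.10³/12 = 33.66 in⁴
Effective length L_e = K·L = 0.7 × 216 = 151.2 in
P_cr = π²EI / L_e² = π² × 28600×10³ × 33.66 / 151.2² = 4.156×10^5 lb
Factor of safety n = P_cr / P = 415.56 / 129 = 3.22

n ≈ 3.22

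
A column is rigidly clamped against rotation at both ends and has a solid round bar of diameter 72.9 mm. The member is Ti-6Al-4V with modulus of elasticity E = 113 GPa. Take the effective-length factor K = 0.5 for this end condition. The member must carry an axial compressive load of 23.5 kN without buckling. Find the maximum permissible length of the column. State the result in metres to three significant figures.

L_max ≈ 16.2 m

I = πd⁴/64 = π×72.9⁴/64 = 1.386×10^6 mm⁴
I = 1.386×10^-6 m⁴
At the buckling limit P_cr = P = 2.350×10^4 N
From P_cr = π²EI/(K·L)²:  L = (1/K)·√(π²EI/P_cr) = (1/0.5)·√(π²×1.13×10^11×1.386×10^-6/2.350×10^4)
L = 16.2 m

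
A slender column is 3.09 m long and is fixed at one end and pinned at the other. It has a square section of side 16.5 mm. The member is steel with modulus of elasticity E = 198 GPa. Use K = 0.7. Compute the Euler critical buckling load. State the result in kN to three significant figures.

P_cr ≈ 2.58 kN

I = a⁴/12 = 16.5⁴/12 = 6.177×10^3 mm⁴
I = 6.177×10^3 mm⁴ = 6.177×10^-9 m⁴
Effective length L_e = K·L = 0.7 × 3.09 = 2.163 m
P_cr = π²EI / L_e² = π² × 198×10⁹ × 6.177×10^-9 / 2.163² = 2.580×10^3 N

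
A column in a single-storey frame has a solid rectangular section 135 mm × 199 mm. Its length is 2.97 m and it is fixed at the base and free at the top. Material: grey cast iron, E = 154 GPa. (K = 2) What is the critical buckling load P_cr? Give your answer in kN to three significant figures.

Buckling occurs about the weak axis: I_min = h·b³/12 with b = 135 mm (the shorter side).
I_min = 199×135³/12 = 4.080×10^7 mm⁴
I = 4.080×10^7 mm⁴ = 4.080×10^-5 m⁴
Effective length L_e = K·L = 2 × 2.97 = 5.940 m
P_cr = π²EI / L_e² = π² × 154×10⁹ × 4.080×10^-5 / 5.940² = 1.758×10^6 N

P_cr ≈ 1760 kN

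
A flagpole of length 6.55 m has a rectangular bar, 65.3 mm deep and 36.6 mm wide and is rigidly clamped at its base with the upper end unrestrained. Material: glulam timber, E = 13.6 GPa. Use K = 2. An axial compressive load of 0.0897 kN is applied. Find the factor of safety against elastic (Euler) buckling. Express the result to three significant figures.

n ≈ 2.33

Buckling occurs about the weak axis: I_min = h·b³/12 with b = 36.6 mm (the shorter side).
I_min = 65.3×36.6³/12 = 2.668×10^5 mm⁴
I = 2.668×10^5 mm⁴ = 2.668×10^-7 m⁴
Effective length L_e = K·L = 2 × 6.55 = 13.10 m
P_cr = π²EI / L_e² = π² × 13.6×10⁹ × 2.668×10^-7 / 13.10² = 208.7 N
Factor of safety n = P_cr / P = 0.20868 / 0.0897 = 2.33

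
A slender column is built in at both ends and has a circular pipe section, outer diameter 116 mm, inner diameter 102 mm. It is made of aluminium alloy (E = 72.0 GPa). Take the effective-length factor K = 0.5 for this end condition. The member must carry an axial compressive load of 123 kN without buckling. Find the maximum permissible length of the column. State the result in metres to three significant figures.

L_max ≈ 9.09 m

d_o = 116 mm, d_i = 102 mm
I = π(d_o⁴ − d_i⁴)/64 = π(116⁴ − 102.0⁴)/64 = 3.575×10^6 mm⁴
I = 3.575×10^-6 m⁴
At the buckling limit P_cr = P = 1.230×10^5 N
From P_cr = π²EI/(K·L)²:  L = (1/K)·√(π²EI/P_cr) = (1/0.5)·√(π²×7.20×10^10×3.575×10^-6/1.230×10^5)
L = 9.09 m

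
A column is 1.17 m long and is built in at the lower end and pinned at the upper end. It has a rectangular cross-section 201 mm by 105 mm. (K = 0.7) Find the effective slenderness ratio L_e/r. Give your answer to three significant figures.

Buckling occurs about the weak axis: I_min = h·b³/12 with b = 105 mm (the shorter side).
I_min = 201×105³/12 = 1.939×10^7 mm⁴
A = 2.111×10^4 mm²;  r_min = √(I/A) = √(1.939×10^7/2.111×10^4) = 30.31 mm
L_e = K·L = 0.7 × 1.17 m = 0.8190 m = 819.00 mm
λ = L_e / r_min = 819.00 / 30.31 = 27.0

λ ≈ 27.0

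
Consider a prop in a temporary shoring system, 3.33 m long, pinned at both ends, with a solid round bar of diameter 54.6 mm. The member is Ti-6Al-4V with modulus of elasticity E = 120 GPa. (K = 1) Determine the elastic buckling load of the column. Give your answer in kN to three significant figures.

I = πd⁴/64 = π×54.6⁴/64 = 4.363×10^5 mm⁴
I = 4.363×10^5 mm⁴ = 4.363×10^-7 m⁴
Effective length L_e = K·L = 1 × 3.33 = 3.330 m
P_cr = π²EI / L_e² = π² × 120×10⁹ × 4.363×10^-7 / 3.330² = 4.659×10^4 N

P_cr ≈ 46.6 kN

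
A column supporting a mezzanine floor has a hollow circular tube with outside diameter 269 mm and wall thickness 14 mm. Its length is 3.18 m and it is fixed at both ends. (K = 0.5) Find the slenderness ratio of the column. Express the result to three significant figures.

Inner diameter d_i = 269 − 2×14 = 241.0 mm
I = π(d_o⁴ − d_i⁴)/64 = π(269⁴ − 241.0⁴)/64 = 9.144×10^7 mm⁴
A = 1.122×10^4 mm²;  r_min = √(I/A) = √(9.144×10^7/1.122×10^4) = 90.29 mm
L_e = K·L = 0.5 × 3.18 m = 1.590 m = 1590.0 mm
λ = L_e / r_min = 1590.0 / 90.29 = 17.6

λ ≈ 17.6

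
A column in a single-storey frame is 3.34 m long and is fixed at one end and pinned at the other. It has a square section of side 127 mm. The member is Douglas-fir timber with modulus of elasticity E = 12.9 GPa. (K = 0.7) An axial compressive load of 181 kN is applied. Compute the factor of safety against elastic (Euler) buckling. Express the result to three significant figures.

I = a⁴/12 = 127⁴/12 = 2.168×10^7 mm⁴
I = 2.168×10^7 mm⁴ = 2.168×10^-5 m⁴
Effective length L_e = K·L = 0.7 × 3.34 = 2.338 m
P_cr = π²EI / L_e² = π² × 12.9×10⁹ × 2.168×10^-5 / 2.338² = 5.049×10^5 N
Factor of safety n = P_cr / P = 504.93 / 181 = 2.79

n ≈ 2.79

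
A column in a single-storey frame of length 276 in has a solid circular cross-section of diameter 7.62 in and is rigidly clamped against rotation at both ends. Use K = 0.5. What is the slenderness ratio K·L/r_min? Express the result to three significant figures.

For a solid circle r = d/4 = 7.62/4 = 1.905 in
L_e = K·L = 0.5 × 276 = 138.0 in
λ = L_e / r_min = 138.00 / 1.905 = 72.4

λ ≈ 72.4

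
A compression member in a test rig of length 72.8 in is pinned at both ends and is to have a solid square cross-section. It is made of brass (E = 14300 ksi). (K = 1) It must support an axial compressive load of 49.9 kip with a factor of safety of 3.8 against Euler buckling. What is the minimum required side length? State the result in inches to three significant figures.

Required P_cr = n·P = 3.8 × 49.9 = 189.6 kip
L_e = K·L = 1 × 72.8 = 72.80 in
Required I = P_cr·L_e²/(π²E) = 1.896×10^5 × 72.80² / (π² × 1.43×10^7) = 7.121 in⁴
Solid square: I = a⁴/12  ⇒  a = (12I)^(1/4) = (12×7.121)^(1/4) = 3.04 in

a ≈ 3.04 in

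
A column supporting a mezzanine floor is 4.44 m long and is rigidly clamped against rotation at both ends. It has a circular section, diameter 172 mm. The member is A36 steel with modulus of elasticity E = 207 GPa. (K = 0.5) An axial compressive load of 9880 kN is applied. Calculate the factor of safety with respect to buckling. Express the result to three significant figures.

I = πd⁴/64 = π×172⁴/64 = 4.296×10^7 mm⁴
I = 4.296×10^7 mm⁴ = 4.296×10^-5 m⁴
Effective length L_e = K·L = 0.5 × 4.44 = 2.220 m
P_cr = π²EI / L_e² = π² × 207×10⁹ × 4.296×10^-5 / 2.220² = 1.781×10^7 N
Factor of safety n = P_cr / P = 17809 / 9880 = 1.80

n ≈ 1.80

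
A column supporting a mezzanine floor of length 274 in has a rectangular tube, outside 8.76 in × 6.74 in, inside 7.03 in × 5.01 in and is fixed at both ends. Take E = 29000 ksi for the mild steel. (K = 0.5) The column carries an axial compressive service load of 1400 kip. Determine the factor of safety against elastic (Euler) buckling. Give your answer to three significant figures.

n ≈ 1.63

Weak-axis I_min = (h_o·b_o³ − h_i·b_i³)/12 with b_o = 6.74, b_i = 5.010 in (shorter outer/inner sides).
I_min = (8.76×6.74³ − 7.030×5.010³)/12 = 149.8 in⁴
Effective length L_e = K·L = 0.5 × 274 = 137.0 in
P_cr = π²EI / L_e² = π² × 29000×10³ × 149.8 / 137.0² = 2.285×10^6 lb
Factor of safety n = P_cr / P = 2285.0 / 1400 = 1.63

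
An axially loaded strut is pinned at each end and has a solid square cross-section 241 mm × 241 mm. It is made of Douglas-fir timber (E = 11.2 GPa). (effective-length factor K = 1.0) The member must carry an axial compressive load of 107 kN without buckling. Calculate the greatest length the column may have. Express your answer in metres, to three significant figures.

L_max ≈ 17.0 m

I = a⁴/12 = 241⁴/12 = 2.811×10^8 mm⁴
I = 2.811×10^-4 m⁴
At the buckling limit P_cr = P = 1.070×10^5 N
From P_cr = π²EI/(K·L)²:  L = (1/K)·√(π²EI/P_cr) = (1/1)·√(π²×1.12×10^10×2.811×10^-4/1.070×10^5)
L = 17.0 m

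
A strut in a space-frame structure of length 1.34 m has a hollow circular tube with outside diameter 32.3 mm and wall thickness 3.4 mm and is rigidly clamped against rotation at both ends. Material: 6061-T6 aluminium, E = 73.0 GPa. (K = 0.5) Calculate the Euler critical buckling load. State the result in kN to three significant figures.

Inner diameter d_i = 32.3 − 2×3.4 = 25.50 mm
I = π(d_o⁴ − d_i⁴)/64 = π(32.3⁴ − 25.50⁴)/64 = 3.267×10^4 mm⁴
I = 3.267×10^4 mm⁴ = 3.267×10^-8 m⁴
Effective length L_e = K·L = 0.5 × 1.34 = 0.6700 m
P_cr = π²EI / L_e² = π² × 73.0×10⁹ × 3.267×10^-8 / 0.6700² = 5.244×10^4 N

P_cr ≈ 52.4 kN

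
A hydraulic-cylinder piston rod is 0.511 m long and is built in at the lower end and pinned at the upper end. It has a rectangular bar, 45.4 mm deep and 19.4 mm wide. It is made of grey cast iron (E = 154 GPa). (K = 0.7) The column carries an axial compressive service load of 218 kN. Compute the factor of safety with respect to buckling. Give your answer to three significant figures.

n ≈ 1.51

Buckling occurs about the weak axis: I_min = h·b³/12 with b = 19.4 mm (the shorter side).
I_min = 45.4×19.4³/12 = 2.762×10^4 mm⁴
I = 2.762×10^4 mm⁴ = 2.762×10^-8 m⁴
Effective length L_e = K·L = 0.7 × 0.511 = 0.3577 m
P_cr = π²EI / L_e² = π² × 154×10⁹ × 2.762×10^-8 / 0.3577² = 3.281×10^5 N
Factor of safety n = P_cr / P = 328.14 / 218 = 1.51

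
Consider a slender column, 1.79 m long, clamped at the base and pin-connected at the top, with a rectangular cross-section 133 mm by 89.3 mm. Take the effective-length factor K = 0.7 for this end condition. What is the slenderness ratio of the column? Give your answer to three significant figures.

For a rectangle r_min = b/√12 = 89.3/√12 = 25.78 mm
L_e = K·L = 0.7 × 1.79 m = 1.253 m = 1253.0 mm
λ = L_e / r_min = 1253.0 / 25.78 = 48.6

λ ≈ 48.6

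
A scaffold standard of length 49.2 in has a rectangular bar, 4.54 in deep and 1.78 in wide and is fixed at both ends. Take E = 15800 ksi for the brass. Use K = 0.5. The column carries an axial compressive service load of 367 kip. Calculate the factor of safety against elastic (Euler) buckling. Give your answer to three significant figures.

n ≈ 1.50

Buckling occurs about the weak axis: I_min = h·b³/12 with b = 1.78 in (the shorter side).
I_min = 4.54×1.78³/12 = 2.134 in⁴
Effective length L_e = K·L = 0.5 × 49.2 = 24.60 in
P_cr = π²EI / L_e² = π² × 15800×10³ × 2.134 / 24.60² = 5.498×10^5 lb
Factor of safety n = P_cr / P = 549.82 / 367 = 1.50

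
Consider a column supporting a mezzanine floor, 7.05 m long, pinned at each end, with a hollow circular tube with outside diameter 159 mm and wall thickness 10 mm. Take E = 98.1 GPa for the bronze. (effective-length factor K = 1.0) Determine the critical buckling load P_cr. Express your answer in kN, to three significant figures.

P_cr ≈ 254 kN

Inner diameter d_i = 159 − 2×10 = 139.0 mm
I = π(d_o⁴ − d_i⁴)/64 = π(159⁴ − 139.0⁴)/64 = 1.305×10^7 mm⁴
I = 1.305×10^7 mm⁴ = 1.305×10^-5 m⁴
Effective length L_e = K·L = 1 × 7.05 = 7.050 m
P_cr = π²EI / L_e² = π² × 98.1×10⁹ × 1.305×10^-5 / 7.050² = 2.542×10^5 N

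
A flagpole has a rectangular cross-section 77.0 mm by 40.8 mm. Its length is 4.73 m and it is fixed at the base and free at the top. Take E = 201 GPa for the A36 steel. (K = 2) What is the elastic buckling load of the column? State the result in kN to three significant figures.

Buckling occurs about the weak axis: I_min = h·b³/12 with b = 40.8 mm (the shorter side).
I_min = 77.0×40.8³/12 = 4.358×10^5 mm⁴
I = 4.358×10^5 mm⁴ = 4.358×10^-7 m⁴
Effective length L_e = K·L = 2 × 4.73 = 9.460 m
P_cr = π²EI / L_e² = π² × 201×10⁹ × 4.358×10^-7 / 9.460² = 9.661×10^3 N

P_cr ≈ 9.66 kN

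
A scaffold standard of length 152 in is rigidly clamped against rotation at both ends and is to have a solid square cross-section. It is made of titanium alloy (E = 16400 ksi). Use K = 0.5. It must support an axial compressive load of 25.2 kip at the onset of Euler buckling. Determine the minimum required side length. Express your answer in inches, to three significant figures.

a ≈ 1.81 in

L_e = K·L = 0.5 × 152 = 76.00 in
Required I = P_cr·L_e²/(π²E) = 2.520×10^4 × 76.00² / (π² × 1.64×10^7) = 0.8993 in⁴
Solid square: I = a⁴/12  ⇒  a = (12I)^(1/4) = (12×0.8993)^(1/4) = 1.81 in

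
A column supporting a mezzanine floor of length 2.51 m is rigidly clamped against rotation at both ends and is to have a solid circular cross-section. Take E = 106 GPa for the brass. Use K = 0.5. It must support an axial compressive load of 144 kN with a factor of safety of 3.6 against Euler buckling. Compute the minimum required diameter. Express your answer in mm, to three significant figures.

Required P_cr = n·P = 3.6 × 144 = 518.4 kN
L_e = K·L = 0.5 × 2.51 = 1.255 m
Required I = P_cr·L_e²/(π²E) = 5.184×10^5 × 1.255² / (π² × 1.06×10^11) = 7.805×10^-7 m⁴
I_req = 7.805×10^5 mm⁴
Solid circle: I = πd⁴/64  ⇒  d = (64I/π)^(1/4) = (64×7.805×10^5/π)^(1/4) = 63.1 mm

d ≈ 63.1 mm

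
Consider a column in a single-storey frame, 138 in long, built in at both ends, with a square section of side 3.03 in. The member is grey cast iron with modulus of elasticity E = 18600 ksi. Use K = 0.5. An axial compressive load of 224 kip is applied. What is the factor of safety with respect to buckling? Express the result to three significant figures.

n ≈ 1.21

I = a⁴/12 = 3.03⁴/12 = 7.024 in⁴
Effective length L_e = K·L = 0.5 × 138 = 69.00 in
P_cr = π²EI / L_e² = π² × 18600×10³ × 7.024 / 69.00² = 2.708×10^5 lb
Factor of safety n = P_cr / P = 270.83 / 224 = 1.21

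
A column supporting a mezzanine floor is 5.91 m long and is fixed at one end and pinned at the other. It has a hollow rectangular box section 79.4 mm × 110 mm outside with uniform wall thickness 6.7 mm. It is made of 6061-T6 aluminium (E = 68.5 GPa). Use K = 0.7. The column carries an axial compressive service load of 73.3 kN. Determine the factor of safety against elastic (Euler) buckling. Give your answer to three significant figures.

n ≈ 1.23

Inner dimensions: h_i = 110 − 2×6.7 = 96.60 mm, b_i = 79.4 − 2×6.7 = 66.00 mm
Weak-axis I_min = (h_o·b_o³ − h_i·b_i³)/12 with b_o = 79.4, b_i = 66.00 mm (shorter outer/inner sides).
I_min = (110×79.4³ − 96.60×66.00³)/12 = 2.274×10^6 mm⁴
I = 2.274×10^6 mm⁴ = 2.274×10^-6 m⁴
Effective length L_e = K·L = 0.7 × 5.91 = 4.137 m
P_cr = π²EI / L_e² = π² × 68.5×10⁹ × 2.274×10^-6 / 4.137² = 8.983×10^4 N
Factor of safety n = P_cr / P = 89.835 / 73.3 = 1.23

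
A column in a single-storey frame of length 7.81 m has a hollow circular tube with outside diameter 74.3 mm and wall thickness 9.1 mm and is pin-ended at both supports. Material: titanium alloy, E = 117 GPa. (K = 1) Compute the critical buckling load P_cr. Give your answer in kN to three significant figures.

P_cr ≈ 19.1 kN

Inner diameter d_i = 74.3 − 2×9.1 = 56.10 mm
I = π(d_o⁴ − d_i⁴)/64 = π(74.3⁴ − 56.10⁴)/64 = 1.010×10^6 mm⁴
I = 1.010×10^6 mm⁴ = 1.010×10^-6 m⁴
Effective length L_e = K·L = 1 × 7.81 = 7.810 m
P_cr = π²EI / L_e² = π² × 117×10⁹ × 1.010×10^-6 / 7.810² = 1.912×10^4 N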